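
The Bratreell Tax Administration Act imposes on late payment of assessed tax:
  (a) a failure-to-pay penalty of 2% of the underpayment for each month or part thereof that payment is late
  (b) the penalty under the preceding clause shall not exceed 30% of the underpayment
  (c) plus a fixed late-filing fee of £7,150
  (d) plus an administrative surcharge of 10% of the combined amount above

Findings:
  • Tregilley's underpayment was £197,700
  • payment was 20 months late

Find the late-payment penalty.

£73,106

Accrued rate: 2% × 20 = 40%, capped at 30% → 30%
Failure-to-pay penalty: 30% of £197,700 = £59,310
Penalty before surcharge: £59,310 + £7,150 = £66,460
Administrative surcharge: 10% of £66,460 = £6,646
Total penalty: £66,460 + £6,646 = £73,106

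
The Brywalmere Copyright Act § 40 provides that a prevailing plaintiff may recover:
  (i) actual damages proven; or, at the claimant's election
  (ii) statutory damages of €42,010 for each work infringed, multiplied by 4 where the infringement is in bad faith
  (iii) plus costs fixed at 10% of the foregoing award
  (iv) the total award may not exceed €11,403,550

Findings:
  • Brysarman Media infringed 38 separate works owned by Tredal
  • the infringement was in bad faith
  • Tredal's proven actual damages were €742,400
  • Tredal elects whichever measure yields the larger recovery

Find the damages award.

€7,024,072

Statutory damages: 38 × €42,010 = €1,596,380
Multiplied by 4: 4 × €1,596,380 = €6,385,520
Greater of actual damages (€742,400) or enhanced statutory damages (€6,385,520): €6,385,520
Costs: 10% of €6,385,520 = €638,552
Award plus costs: €6,385,520 + €638,552 = €7,024,072
Cap at €11,403,550: €7,024,072 is within the cap, no reduction.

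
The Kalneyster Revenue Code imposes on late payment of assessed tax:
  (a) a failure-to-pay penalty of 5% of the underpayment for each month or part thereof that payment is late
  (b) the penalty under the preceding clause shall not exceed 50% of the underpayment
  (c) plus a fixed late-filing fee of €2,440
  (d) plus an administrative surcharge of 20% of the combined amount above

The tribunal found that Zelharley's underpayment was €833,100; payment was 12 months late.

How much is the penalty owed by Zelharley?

Accrued rate: 5% × 12 = 60%, capped at 50% → 50%
Failure-to-pay penalty: 50% of €833,100 = €416,550
Penalty before surcharge: €416,550 + €2,440 = €418,990
Administrative surcharge: 20% of €418,990 = €83,798
Total penalty: €418,990 + €83,798 = €502,788

Penalty: €502,788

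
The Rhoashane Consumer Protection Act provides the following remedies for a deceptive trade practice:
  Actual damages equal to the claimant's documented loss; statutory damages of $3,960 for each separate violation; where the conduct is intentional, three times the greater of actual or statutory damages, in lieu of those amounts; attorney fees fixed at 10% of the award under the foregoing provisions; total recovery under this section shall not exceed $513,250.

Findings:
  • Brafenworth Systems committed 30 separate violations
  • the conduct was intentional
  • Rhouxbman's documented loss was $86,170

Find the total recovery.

$392,040

Statutory damages: 30 × $3,960 = $118,800
Greater of actual damages ($86,170) or statutory damages ($118,800): $118,800
Trebled: 3 × $118,800 = $356,400
Attorney fees: 10% of $356,400 = $35,640
Total before cap: $356,400 + $35,640 = $392,040
Cap at $513,250: $392,040 is within the cap, no reduction.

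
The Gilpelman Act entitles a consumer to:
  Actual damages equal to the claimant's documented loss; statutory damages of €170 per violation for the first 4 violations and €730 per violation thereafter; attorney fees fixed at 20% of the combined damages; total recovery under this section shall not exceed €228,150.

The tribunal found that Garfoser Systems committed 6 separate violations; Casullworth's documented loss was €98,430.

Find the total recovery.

First 4 violations: 4 × €170 = €680
Remaining violations: (6 − 4) × €730 = €1,460
Statutory damages: €680 + €1,460 = €2,140
Combined damages: €98,430 + €2,140 = €100,570
Attorney fees: 20% of €100,570 = €20,114
Total before cap: €100,570 + €20,114 = €120,684
Cap at €228,150: €120,684 is within the cap, no reduction.

€120,684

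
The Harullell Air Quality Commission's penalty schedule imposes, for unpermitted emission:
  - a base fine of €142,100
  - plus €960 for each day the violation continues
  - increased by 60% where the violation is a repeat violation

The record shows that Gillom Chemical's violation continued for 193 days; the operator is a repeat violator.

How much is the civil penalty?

Per-day component: 193 × €960 = €185,280
Base plus per-day: €142,100 + €185,280 = €327,380
Enhancement: 60% of €327,380 = €196,428
Enhanced fine: €327,380 + €196,428 = €523,808

€523,808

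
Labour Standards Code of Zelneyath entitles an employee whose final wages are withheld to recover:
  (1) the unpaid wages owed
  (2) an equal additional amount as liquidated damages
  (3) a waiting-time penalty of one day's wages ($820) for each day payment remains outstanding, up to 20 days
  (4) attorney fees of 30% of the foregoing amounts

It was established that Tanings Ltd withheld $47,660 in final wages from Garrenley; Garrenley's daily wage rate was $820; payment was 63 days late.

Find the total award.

Liquidated damages (equal amount): $47,660
Penalty days: min(63, 20) = 20
Waiting-time penalty: 20 × $820 = $16,400
Subtotal: $47,660 + $47,660 + $16,400 = $111,720
Attorney fees: 30% of $111,720 = $33,516
Total award: $111,720 + $33,516 = $145,236

Total award: $145,236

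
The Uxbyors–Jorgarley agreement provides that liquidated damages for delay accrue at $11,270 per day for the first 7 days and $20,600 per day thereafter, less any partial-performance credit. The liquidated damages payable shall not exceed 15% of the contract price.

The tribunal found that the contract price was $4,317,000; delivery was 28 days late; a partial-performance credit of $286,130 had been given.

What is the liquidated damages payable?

First 7 days: 7 × $11,270 = $78,890
Remaining days: (28 − 7) × $20,600 = $432,600
Accrued per-day damages: $78,890 + $432,600 = $511,490
Less partial-performance credit: $511,490 − $286,130 = $225,360
Cap: 15% of $4,317,000 = $647,550
Cap at $647,550: $225,360 is within the cap, no reduction.

$225,360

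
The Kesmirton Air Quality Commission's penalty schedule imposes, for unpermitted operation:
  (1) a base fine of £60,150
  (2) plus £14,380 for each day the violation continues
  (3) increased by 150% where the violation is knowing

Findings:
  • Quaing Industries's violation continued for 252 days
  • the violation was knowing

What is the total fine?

Civil penalty: £9,209,775

Per-day component: 252 × £14,380 = £3,623,760
Base plus per-day: £60,150 + £3,623,760 = £3,683,910
Enhancement: 150% of £3,683,910 = £5,525,865
Enhanced fine: £3,683,910 + £5,525,865 = £9,209,775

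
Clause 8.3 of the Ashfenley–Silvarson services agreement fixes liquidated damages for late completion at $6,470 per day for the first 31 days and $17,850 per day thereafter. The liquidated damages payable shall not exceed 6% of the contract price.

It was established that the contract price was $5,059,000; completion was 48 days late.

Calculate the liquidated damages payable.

$303,540

First 31 days: 31 × $6,470 = $200,570
Remaining days: (48 − 31) × $17,850 = $303,450
Accrued per-day damages: $200,570 + $303,450 = $504,020
Cap: 6% of $5,059,000 = $303,540
Cap at $303,540: $504,020 exceeds the cap → $303,540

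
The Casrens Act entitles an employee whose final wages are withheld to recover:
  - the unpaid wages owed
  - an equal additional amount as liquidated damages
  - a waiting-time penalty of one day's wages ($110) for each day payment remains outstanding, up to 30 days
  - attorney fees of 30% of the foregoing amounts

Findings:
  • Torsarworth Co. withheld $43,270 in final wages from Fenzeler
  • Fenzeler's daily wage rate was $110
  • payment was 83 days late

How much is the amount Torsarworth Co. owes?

Liquidated damages (equal amount): $43,270
Penalty days: min(83, 30) = 30
Waiting-time penalty: 30 × $110 = $3,300
Subtotal: $43,270 + $43,270 + $3,300 = $89,840
Attorney fees: 30% of $89,840 = $26,952
Total award: $89,840 + $26,952 = $116,792

$116,792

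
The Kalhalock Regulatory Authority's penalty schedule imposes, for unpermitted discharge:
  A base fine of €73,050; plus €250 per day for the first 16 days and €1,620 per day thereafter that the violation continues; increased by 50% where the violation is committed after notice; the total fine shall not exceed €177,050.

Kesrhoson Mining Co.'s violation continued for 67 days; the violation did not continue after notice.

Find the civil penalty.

First 16 days: 16 × €250 = €4,000
Remaining days: (67 − 16) × €1,620 = €82,620
Per-day component: €4,000 + €82,620 = €86,620
Base plus per-day: €73,050 + €86,620 = €159,670
The violation did not continue after notice: no 50% increase.
Cap at €177,050: €159,670 is within the cap, no reduction.

€159,670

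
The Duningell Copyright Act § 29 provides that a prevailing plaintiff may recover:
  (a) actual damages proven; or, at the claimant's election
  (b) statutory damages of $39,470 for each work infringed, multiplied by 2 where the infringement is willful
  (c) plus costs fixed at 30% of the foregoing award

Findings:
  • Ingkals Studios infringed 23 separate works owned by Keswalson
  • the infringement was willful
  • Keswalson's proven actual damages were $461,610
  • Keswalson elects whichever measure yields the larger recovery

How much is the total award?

Statutory damages: 23 × $39,470 = $907,810
Doubled: 2 × $907,810 = $1,815,620
Greater of actual damages ($461,610) or enhanced statutory damages ($1,815,620): $1,815,620
Costs: 30% of $1,815,620 = $544,686
Award plus costs: $1,815,620 + $544,686 = $2,360,306

Award: $2,360,306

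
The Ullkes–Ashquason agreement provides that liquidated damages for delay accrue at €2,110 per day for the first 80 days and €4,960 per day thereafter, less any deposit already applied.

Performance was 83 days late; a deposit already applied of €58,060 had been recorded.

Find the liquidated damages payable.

First 80 days: 80 × €2,110 = €168,800
Remaining days: (83 − 80) × €4,960 = €14,880
Accrued per-day damages: €168,800 + €14,880 = €183,680
Less deposit already applied: €183,680 − €58,060 = €125,620

€125,620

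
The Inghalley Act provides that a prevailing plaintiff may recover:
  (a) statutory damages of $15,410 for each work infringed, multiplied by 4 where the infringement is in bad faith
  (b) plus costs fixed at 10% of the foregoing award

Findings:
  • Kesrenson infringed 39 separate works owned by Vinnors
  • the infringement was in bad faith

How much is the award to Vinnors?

$2,644,356

Statutory damages: 39 × $15,410 = $600,990
Multiplied by 4: 4 × $600,990 = $2,403,960
Costs: 10% of $2,403,960 = $240,396
Award plus costs: $2,403,960 + $240,396 = $2,644,356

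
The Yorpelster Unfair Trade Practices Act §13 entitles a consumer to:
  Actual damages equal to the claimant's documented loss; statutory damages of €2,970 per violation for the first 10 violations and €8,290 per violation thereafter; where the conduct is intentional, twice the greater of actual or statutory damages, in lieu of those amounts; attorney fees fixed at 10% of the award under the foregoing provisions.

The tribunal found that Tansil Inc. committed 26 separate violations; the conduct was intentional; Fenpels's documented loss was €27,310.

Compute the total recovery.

First 10 violations: 10 × €2,970 = €29,700
Remaining violations: (26 − 10) × €8,290 = €132,640
Statutory damages: €29,700 + €132,640 = €162,340
Greater of actual damages (€27,310) or statutory damages (€162,340): €162,340
Doubled: 2 × €162,340 = €324,680
Attorney fees: 10% of €324,680 = €32,468
Total recovery: €324,680 + €32,468 = €357,148

€357,148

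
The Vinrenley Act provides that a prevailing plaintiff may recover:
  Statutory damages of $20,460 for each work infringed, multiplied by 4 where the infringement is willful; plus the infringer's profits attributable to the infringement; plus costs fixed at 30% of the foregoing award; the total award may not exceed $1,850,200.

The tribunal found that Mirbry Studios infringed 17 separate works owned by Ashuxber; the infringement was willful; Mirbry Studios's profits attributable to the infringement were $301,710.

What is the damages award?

Award: $1,850,200

Statutory damages: 17 × $20,460 = $347,820
Multiplied by 4: 4 × $347,820 = $1,391,280
Combined award: $1,391,280 + $301,710 = $1,692,990
Costs: 30% of $1,692,990 = $507,897
Award plus costs: $1,692,990 + $507,897 = $2,200,887
Cap at $1,850,200: $2,200,887 exceeds the cap → $1,850,200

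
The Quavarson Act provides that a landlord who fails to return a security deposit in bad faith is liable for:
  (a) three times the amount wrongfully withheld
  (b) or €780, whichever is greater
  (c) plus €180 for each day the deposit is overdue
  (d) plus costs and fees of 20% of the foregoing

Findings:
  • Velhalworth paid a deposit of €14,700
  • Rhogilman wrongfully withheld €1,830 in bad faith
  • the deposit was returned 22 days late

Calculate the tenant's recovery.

€11,340

Trebled: 3 × €1,830 = €5,490
Minimum €780: €5,490 meets the minimum, no increase.
Late-return penalty: 22 × €180 = €3,960
Damages plus late penalty: €5,490 + €3,960 = €9,450
Costs and fees: 20% of €9,450 = €1,890
Total recovery: €9,450 + €1,890 = €11,340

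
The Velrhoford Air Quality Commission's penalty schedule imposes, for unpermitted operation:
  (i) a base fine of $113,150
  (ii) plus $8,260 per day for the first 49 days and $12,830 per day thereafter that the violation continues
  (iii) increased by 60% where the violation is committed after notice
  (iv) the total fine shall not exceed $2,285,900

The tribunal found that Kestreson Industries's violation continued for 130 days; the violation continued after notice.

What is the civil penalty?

First 49 days: 49 × $8,260 = $404,740
Remaining days: (130 − 49) × $12,830 = $1,039,230
Per-day component: $404,740 + $1,039,230 = $1,443,970
Base plus per-day: $113,150 + $1,443,970 = $1,557,120
Enhancement: 60% of $1,557,120 = $934,272
Enhanced fine: $1,557,120 + $934,272 = $2,491,392
Cap at $2,285,900: $2,491,392 exceeds the cap → $2,285,900

$2,285,900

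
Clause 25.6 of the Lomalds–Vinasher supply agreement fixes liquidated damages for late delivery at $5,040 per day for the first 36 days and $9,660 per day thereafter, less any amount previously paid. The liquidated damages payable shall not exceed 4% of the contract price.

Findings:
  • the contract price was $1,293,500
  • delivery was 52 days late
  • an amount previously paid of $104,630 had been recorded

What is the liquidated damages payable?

$51,740

First 36 days: 36 × $5,040 = $181,440
Remaining days: (52 − 36) × $9,660 = $154,560
Accrued per-day damages: $181,440 + $154,560 = $336,000
Less amount previously paid: $336,000 − $104,630 = $231,370
Cap: 4% of $1,293,500 = $51,740
Cap at $51,740: $231,370 exceeds the cap → $51,740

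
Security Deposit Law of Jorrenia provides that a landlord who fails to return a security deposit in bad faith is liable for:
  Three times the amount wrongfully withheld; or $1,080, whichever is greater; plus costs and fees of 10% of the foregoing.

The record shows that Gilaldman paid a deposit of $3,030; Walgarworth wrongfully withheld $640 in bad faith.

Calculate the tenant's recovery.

Trebled: 3 × $640 = $1,920
Minimum $1,080: $1,920 meets the minimum, no increase.
Costs and fees: 10% of $1,920 = $192
Total recovery: $1,920 + $192 = $2,112

$2,112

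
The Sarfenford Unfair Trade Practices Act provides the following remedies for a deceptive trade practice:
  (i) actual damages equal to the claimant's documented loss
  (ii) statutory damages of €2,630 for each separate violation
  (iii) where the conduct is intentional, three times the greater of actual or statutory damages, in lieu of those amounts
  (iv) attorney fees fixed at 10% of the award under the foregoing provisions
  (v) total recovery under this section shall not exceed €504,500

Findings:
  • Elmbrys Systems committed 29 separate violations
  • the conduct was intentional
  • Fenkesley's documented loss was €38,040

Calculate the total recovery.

Statutory damages: 29 × €2,630 = €76,270
Greater of actual damages (€38,040) or statutory damages (€76,270): €76,270
Trebled: 3 × €76,270 = €228,810
Attorney fees: 10% of €228,810 = €22,881
Total before cap: €228,810 + €22,881 = €251,691
Cap at €504,500: €251,691 is within the cap, no reduction.

€251,691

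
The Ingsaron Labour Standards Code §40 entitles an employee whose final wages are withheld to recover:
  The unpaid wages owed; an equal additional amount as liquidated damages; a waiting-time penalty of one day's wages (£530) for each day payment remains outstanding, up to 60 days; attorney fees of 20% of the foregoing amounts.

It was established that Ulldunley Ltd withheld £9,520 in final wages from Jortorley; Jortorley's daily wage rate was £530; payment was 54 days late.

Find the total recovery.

£57,192

Liquidated damages (equal amount): £9,520
Penalty days: min(54, 60) = 54
Waiting-time penalty: 54 × £530 = £28,620
Subtotal: £9,520 + £9,520 + £28,620 = £47,660
Attorney fees: 20% of £47,660 = £9,532
Total award: £47,660 + £9,532 = £57,192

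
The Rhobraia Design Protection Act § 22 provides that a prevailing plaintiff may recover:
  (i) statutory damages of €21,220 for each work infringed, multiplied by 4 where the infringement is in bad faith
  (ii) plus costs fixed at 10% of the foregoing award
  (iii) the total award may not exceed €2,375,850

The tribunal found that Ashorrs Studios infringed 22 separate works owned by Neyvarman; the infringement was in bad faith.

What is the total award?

Statutory damages: 22 × €21,220 = €466,840
Multiplied by 4: 4 × €466,840 = €1,867,360
Costs: 10% of €1,867,360 = €186,736
Award plus costs: €1,867,360 + €186,736 = €2,054,096
Cap at €2,375,850: €2,054,096 is within the cap, no reduction.

€2,054,096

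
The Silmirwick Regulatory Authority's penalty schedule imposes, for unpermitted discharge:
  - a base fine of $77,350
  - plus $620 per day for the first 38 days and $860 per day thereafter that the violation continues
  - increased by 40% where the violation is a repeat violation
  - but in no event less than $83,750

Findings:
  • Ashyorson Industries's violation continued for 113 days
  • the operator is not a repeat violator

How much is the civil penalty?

Civil penalty: $165,410

First 38 days: 38 × $620 = $23,560
Remaining days: (113 − 38) × $860 = $64,500
Per-day component: $23,560 + $64,500 = $88,060
Base plus per-day: $77,350 + $88,060 = $165,410
The operator is not a repeat violator: no 40% increase.
Minimum $83,750: $165,410 meets the minimum, no increase.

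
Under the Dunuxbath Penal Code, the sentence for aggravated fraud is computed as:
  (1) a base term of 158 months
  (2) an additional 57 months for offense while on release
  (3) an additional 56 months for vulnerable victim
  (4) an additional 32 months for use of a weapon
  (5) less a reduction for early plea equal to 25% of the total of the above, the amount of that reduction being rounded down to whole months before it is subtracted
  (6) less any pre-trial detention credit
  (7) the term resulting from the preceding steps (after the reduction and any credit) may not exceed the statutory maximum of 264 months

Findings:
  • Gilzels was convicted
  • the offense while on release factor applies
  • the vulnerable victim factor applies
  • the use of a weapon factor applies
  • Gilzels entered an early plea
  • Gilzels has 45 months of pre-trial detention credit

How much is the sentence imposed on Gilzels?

183 months

Offense while on release enhancement: +57 months
Vulnerable victim enhancement: +56 months
Use of a weapon enhancement: +32 months
Adjusted term: 158 months + 57 months + 56 months + 32 months = 303 months
Early plea reduction: 25% of 303 months = 75 months (rounded down)
After reduction: 303 − 75 = 228 months
Less pre-trial detention credit: 228 months − 45 months = 183 months
Cap at 264 months: 183 months is within the cap, no reduction.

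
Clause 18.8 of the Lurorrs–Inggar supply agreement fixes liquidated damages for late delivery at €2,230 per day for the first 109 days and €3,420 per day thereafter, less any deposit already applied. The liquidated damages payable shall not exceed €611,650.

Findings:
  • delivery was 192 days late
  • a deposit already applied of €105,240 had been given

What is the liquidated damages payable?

First 109 days: 109 × €2,230 = €243,070
Remaining days: (192 − 109) × €3,420 = €283,860
Accrued per-day damages: €243,070 + €283,860 = €526,930
Less deposit already applied: €526,930 − €105,240 = €421,690
Cap at €611,650: €421,690 is within the cap, no reduction.

€421,690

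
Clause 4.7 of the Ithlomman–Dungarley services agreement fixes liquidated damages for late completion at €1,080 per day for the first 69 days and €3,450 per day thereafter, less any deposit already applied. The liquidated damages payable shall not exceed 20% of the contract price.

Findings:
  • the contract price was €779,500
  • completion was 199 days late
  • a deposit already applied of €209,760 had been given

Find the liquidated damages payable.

€155,900

First 69 days: 69 × €1,080 = €74,520
Remaining days: (199 − 69) × €3,450 = €448,500
Accrued per-day damages: €74,520 + €448,500 = €523,020
Less deposit already applied: €523,020 − €209,760 = €313,260
Cap: 20% of €779,500 = €155,900
Cap at €155,900: €313,260 exceeds the cap → €155,900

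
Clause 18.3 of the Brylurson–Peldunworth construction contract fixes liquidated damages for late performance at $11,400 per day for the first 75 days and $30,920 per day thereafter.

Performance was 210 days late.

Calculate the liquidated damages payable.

$5,029,200

First 75 days: 75 × $11,400 = $855,000
Remaining days: (210 − 75) × $30,920 = $4,174,200
Accrued per-day damages: $855,000 + $4,174,200 = $5,029,200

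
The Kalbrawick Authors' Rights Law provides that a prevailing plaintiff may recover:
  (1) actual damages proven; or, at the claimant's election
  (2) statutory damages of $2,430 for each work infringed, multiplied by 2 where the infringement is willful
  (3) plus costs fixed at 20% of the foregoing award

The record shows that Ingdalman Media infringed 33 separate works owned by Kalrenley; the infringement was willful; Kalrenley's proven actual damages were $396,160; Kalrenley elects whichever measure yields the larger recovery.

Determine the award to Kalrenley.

Statutory damages: 33 × $2,430 = $80,190
Doubled: 2 × $80,190 = $160,380
Greater of actual damages ($396,160) or enhanced statutory damages ($160,380): $396,160
Costs: 20% of $396,160 = $79,232
Award plus costs: $396,160 + $79,232 = $475,392

$475,392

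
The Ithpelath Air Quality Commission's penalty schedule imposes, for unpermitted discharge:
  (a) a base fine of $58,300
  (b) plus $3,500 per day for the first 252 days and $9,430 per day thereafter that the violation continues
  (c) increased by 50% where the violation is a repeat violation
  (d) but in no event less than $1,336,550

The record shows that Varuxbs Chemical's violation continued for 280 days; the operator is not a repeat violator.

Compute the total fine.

First 252 days: 252 × $3,500 = $882,000
Remaining days: (280 − 252) × $9,430 = $264,040
Per-day component: $882,000 + $264,040 = $1,146,040
Base plus per-day: $58,300 + $1,146,040 = $1,204,340
The operator is not a repeat violator: no 50% increase.
Minimum $1,336,550: $1,204,340 is below the minimum → $1,336,550

Civil penalty: $1,336,550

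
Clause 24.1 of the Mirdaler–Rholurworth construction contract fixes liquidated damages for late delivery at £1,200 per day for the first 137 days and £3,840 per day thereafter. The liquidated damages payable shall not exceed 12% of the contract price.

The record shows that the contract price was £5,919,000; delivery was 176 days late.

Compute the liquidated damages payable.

First 137 days: 137 × £1,200 = £164,400
Remaining days: (176 − 137) × £3,840 = £149,760
Accrued per-day damages: £164,400 + £149,760 = £314,160
Cap: 12% of £5,919,000 = £710,280
Cap at £710,280: £314,160 is within the cap, no reduction.

£314,160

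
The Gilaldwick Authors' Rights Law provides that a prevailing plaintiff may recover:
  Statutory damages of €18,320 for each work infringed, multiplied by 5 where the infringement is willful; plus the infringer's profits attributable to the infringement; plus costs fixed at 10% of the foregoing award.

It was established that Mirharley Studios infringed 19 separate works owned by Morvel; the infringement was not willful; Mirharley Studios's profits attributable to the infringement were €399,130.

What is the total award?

Statutory damages: 19 × €18,320 = €348,080
Infringement not willful: no ×5 enhancement.
Combined award: €348,080 + €399,130 = €747,210
Costs: 10% of €747,210 = €74,721
Award plus costs: €747,210 + €74,721 = €821,931

€821,931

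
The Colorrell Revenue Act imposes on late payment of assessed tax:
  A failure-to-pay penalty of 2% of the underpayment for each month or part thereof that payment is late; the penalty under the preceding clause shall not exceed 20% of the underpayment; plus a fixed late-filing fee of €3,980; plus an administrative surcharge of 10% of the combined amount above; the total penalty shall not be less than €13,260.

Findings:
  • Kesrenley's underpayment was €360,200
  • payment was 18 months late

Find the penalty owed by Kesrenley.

€83,622

Accrued rate: 2% × 18 = 36%, capped at 20% → 20%
Failure-to-pay penalty: 20% of €360,200 = €72,040
Penalty before surcharge: €72,040 + €3,980 = €76,020
Administrative surcharge: 10% of €76,020 = €7,602
Total penalty: €76,020 + €7,602 = €83,622
Minimum €13,260: €83,622 meets the minimum, no increase.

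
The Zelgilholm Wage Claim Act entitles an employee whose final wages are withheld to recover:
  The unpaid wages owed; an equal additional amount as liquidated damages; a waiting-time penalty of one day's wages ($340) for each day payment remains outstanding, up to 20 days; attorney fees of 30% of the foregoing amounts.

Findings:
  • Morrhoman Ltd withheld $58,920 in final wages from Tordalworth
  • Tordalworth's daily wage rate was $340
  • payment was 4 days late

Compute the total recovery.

Liquidated damages (equal amount): $58,920
Penalty days: min(4, 20) = 4
Waiting-time penalty: 4 × $340 = $1,360
Subtotal: $58,920 + $58,920 + $1,360 = $119,200
Attorney fees: 30% of $119,200 = $35,760
Total award: $119,200 + $35,760 = $154,960

$154,960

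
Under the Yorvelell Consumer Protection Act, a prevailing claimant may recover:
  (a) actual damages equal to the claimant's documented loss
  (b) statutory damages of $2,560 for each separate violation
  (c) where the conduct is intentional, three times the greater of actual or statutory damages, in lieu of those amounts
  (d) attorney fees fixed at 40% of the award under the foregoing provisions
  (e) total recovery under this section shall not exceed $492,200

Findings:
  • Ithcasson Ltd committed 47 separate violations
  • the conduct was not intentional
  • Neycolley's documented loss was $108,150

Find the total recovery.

Total recovery: $319,858

Statutory damages: 47 × $2,560 = $120,320
Conduct not intentional: the in-lieu enhancement does not apply.
Actual plus statutory damages: $108,150 + $120,320 = $228,470
Attorney fees: 40% of $228,470 = $91,388
Total before cap: $228,470 + $91,388 = $319,858
Cap at $492,200: $319,858 is within the cap, no reduction.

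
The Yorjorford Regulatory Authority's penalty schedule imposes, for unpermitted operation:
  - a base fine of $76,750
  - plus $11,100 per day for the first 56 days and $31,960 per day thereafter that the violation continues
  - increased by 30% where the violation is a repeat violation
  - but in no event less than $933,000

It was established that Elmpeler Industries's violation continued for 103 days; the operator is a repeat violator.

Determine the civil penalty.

First 56 days: 56 × $11,100 = $621,600
Remaining days: (103 − 56) × $31,960 = $1,502,120
Per-day component: $621,600 + $1,502,120 = $2,123,720
Base plus per-day: $76,750 + $2,123,720 = $2,200,470
Enhancement: 30% of $2,200,470 = $660,141
Enhanced fine: $2,200,470 + $660,141 = $2,860,611
Minimum $933,000: $2,860,611 meets the minimum, no increase.

$2,860,611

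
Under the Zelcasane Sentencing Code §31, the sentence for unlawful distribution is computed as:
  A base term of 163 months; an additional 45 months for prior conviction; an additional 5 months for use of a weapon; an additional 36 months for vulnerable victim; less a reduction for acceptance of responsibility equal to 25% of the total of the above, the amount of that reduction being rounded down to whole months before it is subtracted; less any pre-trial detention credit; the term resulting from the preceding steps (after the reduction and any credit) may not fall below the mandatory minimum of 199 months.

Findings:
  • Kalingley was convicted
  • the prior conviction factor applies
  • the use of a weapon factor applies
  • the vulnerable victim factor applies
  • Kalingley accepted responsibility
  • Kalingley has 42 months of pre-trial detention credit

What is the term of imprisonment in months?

Prior conviction enhancement: +45 months
Use of a weapon enhancement: +5 months
Vulnerable victim enhancement: +36 months
Adjusted term: 163 months + 45 months + 5 months + 36 months = 249 months
Acceptance of responsibility reduction: 25% of 249 months = 62 months (rounded down)
After reduction: 249 − 62 = 187 months
Less pre-trial detention credit: 187 months − 42 months = 145 months
Minimum 199 months: 145 months is below the minimum → 199 months

199 months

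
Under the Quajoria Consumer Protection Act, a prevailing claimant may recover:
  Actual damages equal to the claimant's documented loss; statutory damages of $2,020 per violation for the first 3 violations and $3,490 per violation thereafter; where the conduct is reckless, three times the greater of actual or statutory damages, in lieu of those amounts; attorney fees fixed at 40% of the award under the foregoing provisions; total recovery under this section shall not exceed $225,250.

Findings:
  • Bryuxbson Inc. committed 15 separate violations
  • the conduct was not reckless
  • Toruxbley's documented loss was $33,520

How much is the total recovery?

First 3 violations: 3 × $2,020 = $6,060
Remaining violations: (15 − 3) × $3,490 = $41,880
Statutory damages: $6,060 + $41,880 = $47,940
Conduct not reckless: the in-lieu enhancement does not apply.
Actual plus statutory damages: $33,520 + $47,940 = $81,460
Attorney fees: 40% of $81,460 = $32,584
Total before cap: $81,460 + $32,584 = $114,044
Cap at $225,250: $114,044 is within the cap, no reduction.

$114,044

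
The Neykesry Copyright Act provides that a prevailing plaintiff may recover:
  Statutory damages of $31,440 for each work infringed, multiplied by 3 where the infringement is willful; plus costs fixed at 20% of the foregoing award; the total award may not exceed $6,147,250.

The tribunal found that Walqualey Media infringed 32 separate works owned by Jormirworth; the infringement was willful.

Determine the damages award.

$3,621,888

Statutory damages: 32 × $31,440 = $1,006,080
Trebled: 3 × $1,006,080 = $3,018,240
Costs: 20% of $3,018,240 = $603,648
Award plus costs: $3,018,240 + $603,648 = $3,621,888
Cap at $6,147,250: $3,621,888 is within the cap, no reduction.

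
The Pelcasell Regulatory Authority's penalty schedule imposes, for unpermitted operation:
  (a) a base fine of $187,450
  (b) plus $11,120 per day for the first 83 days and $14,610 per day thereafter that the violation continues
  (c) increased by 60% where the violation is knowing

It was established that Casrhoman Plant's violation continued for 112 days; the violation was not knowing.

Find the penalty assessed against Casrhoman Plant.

Civil penalty: $1,534,100

First 83 days: 83 × $11,120 = $922,960
Remaining days: (112 − 83) × $14,610 = $423,690
Per-day component: $922,960 + $423,690 = $1,346,650
Base plus per-day: $187,450 + $1,346,650 = $1,534,100
The violation was not knowing: no 60% increase.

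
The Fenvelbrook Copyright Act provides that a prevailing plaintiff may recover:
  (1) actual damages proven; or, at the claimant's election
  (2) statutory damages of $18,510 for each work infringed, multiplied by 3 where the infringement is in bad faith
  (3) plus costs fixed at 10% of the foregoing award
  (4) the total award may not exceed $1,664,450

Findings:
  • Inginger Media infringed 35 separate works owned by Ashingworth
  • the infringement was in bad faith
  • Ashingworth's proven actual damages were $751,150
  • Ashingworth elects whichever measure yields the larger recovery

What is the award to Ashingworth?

$1,664,450

Statutory damages: 35 × $18,510 = $647,850
Trebled: 3 × $647,850 = $1,943,550
Greater of actual damages ($751,150) or enhanced statutory damages ($1,943,550): $1,943,550
Costs: 10% of $1,943,550 = $194,355
Award plus costs: $1,943,550 + $194,355 = $2,137,905
Cap at $1,664,450: $2,137,905 exceeds the cap → $1,664,450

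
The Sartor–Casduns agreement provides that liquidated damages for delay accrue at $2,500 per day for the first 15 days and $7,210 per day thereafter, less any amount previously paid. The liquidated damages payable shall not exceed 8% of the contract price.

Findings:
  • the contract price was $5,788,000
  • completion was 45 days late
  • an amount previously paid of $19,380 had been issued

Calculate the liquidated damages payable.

Liquidated damages: $234,420

First 15 days: 15 × $2,500 = $37,500
Remaining days: (45 − 15) × $7,210 = $216,300
Accrued per-day damages: $37,500 + $216,300 = $253,800
Less amount previously paid: $253,800 − $19,380 = $234,420
Cap: 8% of $5,788,000 = $463,040
Cap at $463,040: $234,420 is within the cap, no reduction.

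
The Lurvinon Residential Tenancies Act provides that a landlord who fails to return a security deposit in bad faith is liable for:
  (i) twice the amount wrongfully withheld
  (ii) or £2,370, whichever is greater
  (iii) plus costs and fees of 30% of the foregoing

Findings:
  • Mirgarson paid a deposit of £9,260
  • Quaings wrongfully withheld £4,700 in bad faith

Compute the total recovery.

£12,220

Doubled: 2 × £4,700 = £9,400
Minimum £2,370: £9,400 meets the minimum, no increase.
Costs and fees: 30% of £9,400 = £2,820
Total recovery: £9,400 + £2,820 = £12,220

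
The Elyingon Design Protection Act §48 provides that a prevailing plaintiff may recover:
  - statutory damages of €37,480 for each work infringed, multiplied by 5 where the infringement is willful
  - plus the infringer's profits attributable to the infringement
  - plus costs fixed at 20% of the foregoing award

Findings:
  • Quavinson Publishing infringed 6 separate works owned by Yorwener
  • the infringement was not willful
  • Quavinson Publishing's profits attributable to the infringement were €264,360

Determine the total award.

Statutory damages: 6 × €37,480 = €224,880
Infringement not willful: no ×5 enhancement.
Combined award: €224,880 + €264,360 = €489,240
Costs: 20% of €489,240 = €97,848
Award plus costs: €489,240 + €97,848 = €587,088

Award: €587,088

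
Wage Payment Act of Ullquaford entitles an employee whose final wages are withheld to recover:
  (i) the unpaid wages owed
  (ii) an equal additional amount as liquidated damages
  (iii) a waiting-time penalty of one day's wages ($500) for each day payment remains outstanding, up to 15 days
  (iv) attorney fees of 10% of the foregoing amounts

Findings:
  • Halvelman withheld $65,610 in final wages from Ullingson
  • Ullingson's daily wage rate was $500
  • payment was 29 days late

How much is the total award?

$152,592

Liquidated damages (equal amount): $65,610
Penalty days: min(29, 15) = 15
Waiting-time penalty: 15 × $500 = $7,500
Subtotal: $65,610 + $65,610 + $7,500 = $138,720
Attorney fees: 10% of $138,720 = $13,872
Total award: $138,720 + $13,872 = $152,592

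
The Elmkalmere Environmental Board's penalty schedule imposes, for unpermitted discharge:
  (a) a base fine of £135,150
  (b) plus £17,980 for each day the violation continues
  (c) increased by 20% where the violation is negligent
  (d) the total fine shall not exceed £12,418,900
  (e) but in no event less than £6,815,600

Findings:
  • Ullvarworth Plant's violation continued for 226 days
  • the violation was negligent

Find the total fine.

Per-day component: 226 × £17,980 = £4,063,480
Base plus per-day: £135,150 + £4,063,480 = £4,198,630
Enhancement: 20% of £4,198,630 = £839,726
Enhanced fine: £4,198,630 + £839,726 = £5,038,356
Cap at £12,418,900: £5,038,356 is within the cap, no reduction.
Minimum £6,815,600: £5,038,356 is below the minimum → £6,815,600

£6,815,600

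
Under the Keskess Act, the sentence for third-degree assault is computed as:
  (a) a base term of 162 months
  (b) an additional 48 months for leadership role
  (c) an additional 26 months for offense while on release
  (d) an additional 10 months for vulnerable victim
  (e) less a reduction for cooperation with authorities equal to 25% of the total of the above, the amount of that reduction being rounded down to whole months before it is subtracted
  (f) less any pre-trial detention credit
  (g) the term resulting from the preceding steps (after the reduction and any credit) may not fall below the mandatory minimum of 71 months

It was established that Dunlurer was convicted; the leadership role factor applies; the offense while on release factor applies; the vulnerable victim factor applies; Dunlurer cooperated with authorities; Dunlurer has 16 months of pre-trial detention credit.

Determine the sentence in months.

Leadership role enhancement: +48 months
Offense while on release enhancement: +26 months
Vulnerable victim enhancement: +10 months
Adjusted term: 162 months + 48 months + 26 months + 10 months = 246 months
Cooperation with authorities reduction: 25% of 246 months = 61 months (rounded down)
After reduction: 246 − 61 = 185 months
Less pre-trial detention credit: 185 months − 16 months = 169 months
Minimum 71 months: 169 months meets the minimum, no increase.

169 months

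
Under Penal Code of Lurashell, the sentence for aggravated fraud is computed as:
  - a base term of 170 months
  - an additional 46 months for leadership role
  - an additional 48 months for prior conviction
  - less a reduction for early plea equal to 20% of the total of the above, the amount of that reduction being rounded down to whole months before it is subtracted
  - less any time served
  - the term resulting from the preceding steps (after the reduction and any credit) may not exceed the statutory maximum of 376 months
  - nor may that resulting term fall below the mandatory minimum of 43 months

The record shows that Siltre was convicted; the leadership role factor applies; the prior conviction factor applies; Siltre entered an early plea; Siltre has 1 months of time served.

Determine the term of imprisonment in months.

Leadership role enhancement: +46 months
Prior conviction enhancement: +48 months
Adjusted term: 170 months + 46 months + 48 months = 264 months
Early plea reduction: 20% of 264 months = 52 months (rounded down)
After reduction: 264 − 52 = 212 months
Less time served: 212 months − 1 months = 211 months
Cap at 376 months: 211 months is within the cap, no reduction.
Minimum 43 months: 211 months meets the minimum, no increase.

211 months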